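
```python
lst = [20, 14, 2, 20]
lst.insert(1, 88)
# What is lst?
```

[20, 88, 14, 2, 20]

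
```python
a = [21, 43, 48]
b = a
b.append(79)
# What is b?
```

After line 1: a = [21, 43, 48]
After line 2 (b = a is an alias, same object): a = [21, 43, 48], b = [21, 43, 48]
After line 3 (b.append mutates the shared list): a = [21, 43, 48, 79], b = [21, 43, 48, 79]

[21, 43, 48, 79]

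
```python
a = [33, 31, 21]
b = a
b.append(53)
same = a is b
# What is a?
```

After line 1: a = [33, 31, 21]
After line 2 (b = a is an alias, same object): a = [33, 31, 21], b = [33, 31, 21]
After line 3 (b.append mutates the shared list): a = [33, 31, 21, 53], b = [33, 31, 21, 53]
After line 4 (same = a is b; same object -> True): same = True

[33, 31, 21, 53]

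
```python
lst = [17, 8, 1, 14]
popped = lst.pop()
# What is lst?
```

[17, 8, 1]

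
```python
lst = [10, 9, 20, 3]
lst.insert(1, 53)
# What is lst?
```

[10, 53, 9, 20, 3]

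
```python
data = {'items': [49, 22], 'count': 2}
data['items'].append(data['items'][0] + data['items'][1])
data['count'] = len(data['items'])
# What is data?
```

After line 1: data = {'items': [49, 22], 'count': 2}
After line 2 (append 49 + 22 = 71): data = {'items': [49, 22, 71], 'count': 2}
After line 3 (count = len(items) = 3): data = {'items': [49, 22, 71], 'count': 3}

{'items': [49, 22, 71], 'count': 3}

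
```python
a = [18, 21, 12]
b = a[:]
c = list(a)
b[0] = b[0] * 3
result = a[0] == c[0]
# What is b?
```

After line 1: a = [18, 21, 12]
After line 2 (b = a[:], copy): a = [18, 21, 12], b = [18, 21, 12]
After line 3 (c = list(a) is a copy, new object): c = [18, 21, 12]
After line 4 (b[0] = 18 * 3 = 54; only b mutates (copy)): a = [18, 21, 12], b = [54, 21, 12], c = [18, 21, 12]
After line 5 (a[0] = 18, c[0] = 18; result = True)

[54, 21, 12]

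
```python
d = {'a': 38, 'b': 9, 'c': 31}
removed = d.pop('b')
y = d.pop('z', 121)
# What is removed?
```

After line 1: d = {'a': 38, 'b': 9, 'c': 31}
After line 2 (pop 'b' returns 9): d = {'a': 38, 'c': 31}, removed = 9
After line 3 (pop 'z' missing, returns default 121): d = {'a': 38, 'c': 31}, y = 121

9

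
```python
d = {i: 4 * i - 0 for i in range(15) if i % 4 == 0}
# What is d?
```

{0: 0, 4: 16, 8: 32, 12: 48}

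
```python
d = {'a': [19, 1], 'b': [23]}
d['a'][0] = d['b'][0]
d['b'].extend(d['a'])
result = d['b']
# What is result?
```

After line 1: d = {'a': [19, 1], 'b': [23]}
After line 2 (a[0] = b[0] = 23): d = {'a': [23, 1], 'b': [23]}
After line 3 (b.extend(a) appends [23, 1]): d = {'a': [23, 1], 'b': [23, 23, 1]}
After line 4: result = d['b'] = [23, 23, 1]

[23, 23, 1]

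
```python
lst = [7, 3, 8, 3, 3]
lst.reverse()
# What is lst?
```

[3, 3, 8, 3, 7]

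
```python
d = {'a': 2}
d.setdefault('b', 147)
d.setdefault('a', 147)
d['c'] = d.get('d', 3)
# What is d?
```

After line 1: d = {'a': 2}
After line 2 (setdefault adds 'b'=147): d = {'a': 2, 'b': 147}
After line 3 (setdefault 'a' no-op, already exists): d = {'a': 2, 'b': 147}
After line 4 (get('d', 3) returns default since 'd' not in d): d = {'a': 2, 'b': 147, 'c': 3}

{'a': 2, 'b': 147, 'c': 3}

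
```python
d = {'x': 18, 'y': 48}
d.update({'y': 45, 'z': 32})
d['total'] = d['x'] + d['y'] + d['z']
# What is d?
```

After line 1: d = {'x': 18, 'y': 48}
After line 2 (y overwritten, z added): d = {'x': 18, 'y': 45, 'z': 32}
After line 3 (total = 18 + 45 + 32 = 95): d = {'x': 18, 'y': 45, 'z': 32, 'total': 95}

{'x': 18, 'y': 45, 'z': 32, 'total': 95}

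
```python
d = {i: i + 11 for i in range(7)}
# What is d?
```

{0: 11, 1: 12, 2: 13, 3: 14, 4: 15, 5: 16, 6: 17}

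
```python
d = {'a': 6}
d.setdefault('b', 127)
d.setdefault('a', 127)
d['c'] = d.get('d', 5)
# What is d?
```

After line 1: d = {'a': 6}
After line 2 (setdefault adds 'b'=127): d = {'a': 6, 'b': 127}
After line 3 (setdefault 'a' no-op, already exists): d = {'a': 6, 'b': 127}
After line 4 (get('d', 5) returns default since 'd' not in d): d = {'a': 6, 'b': 127, 'c': 5}

{'a': 6, 'b': 127, 'c': 5}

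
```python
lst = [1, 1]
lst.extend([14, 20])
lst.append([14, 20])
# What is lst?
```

After line 1: lst = [1, 1]
After line 2 (extend unpacks [14, 20]): lst = [1, 1, 14, 20]
After line 3 (append adds [14, 20] as single element): lst = [1, 1, 14, 20, [14, 20]]

[1, 1, 14, 20, [14, 20]]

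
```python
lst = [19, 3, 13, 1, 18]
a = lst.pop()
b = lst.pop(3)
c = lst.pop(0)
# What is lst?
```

After line 1: lst = [19, 3, 13, 1, 18]
After line 2 (pop() -> a = 18): lst = [19, 3, 13, 1]
After line 3 (pop(3) -> b = 1): lst = [19, 3, 13]
After line 4 (pop(0) -> c = 19): lst = [3, 13]

[3, 13]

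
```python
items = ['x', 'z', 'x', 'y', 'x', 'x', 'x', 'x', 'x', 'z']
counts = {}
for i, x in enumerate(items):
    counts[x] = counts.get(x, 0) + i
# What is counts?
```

Initial: counts = {}, items = ['x', 'z', 'x', 'y', 'x', 'x', 'x', 'x', 'x', 'z']
i=0, x='x': counts = {'x': 0}
i=1, x='z': counts = {'x': 0, 'z': 1}
i=2, x='x': counts = {'x': 2, 'z': 1}
i=3, x='y': counts = {'x': 2, 'z': 1, 'y': 3}
i=4, x='x': counts = {'x': 6, 'z': 1, 'y': 3}
i=5, x='x': counts = {'x': 11, 'z': 1, 'y': 3}
i=6, x='x': counts = {'x': 17, 'z': 1, 'y': 3}
i=7, x='x': counts = {'x': 24, 'z': 1, 'y': 3}
i=8, x='x': counts = {'x': 32, 'z': 1, 'y': 3}
i=9, x='z': counts = {'x': 32, 'z': 10, 'y': 3}

{'x': 32, 'z': 10, 'y': 3}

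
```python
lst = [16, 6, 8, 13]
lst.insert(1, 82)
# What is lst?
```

[16, 82, 6, 8, 13]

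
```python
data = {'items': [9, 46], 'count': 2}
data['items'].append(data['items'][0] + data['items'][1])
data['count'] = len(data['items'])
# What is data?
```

After line 1: data = {'items': [9, 46], 'count': 2}
After line 2 (append 9 + 46 = 55): data = {'items': [9, 46, 55], 'count': 2}
After line 3 (count = len(items) = 3): data = {'items': [9, 46, 55], 'count': 3}

{'items': [9, 46, 55], 'count': 3}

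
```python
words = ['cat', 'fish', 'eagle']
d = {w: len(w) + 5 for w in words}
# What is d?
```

{'cat': 8, 'fish': 9, 'eagle': 10}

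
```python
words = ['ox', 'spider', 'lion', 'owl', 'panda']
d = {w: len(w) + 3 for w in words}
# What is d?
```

{'ox': 5, 'spider': 9, 'lion': 7, 'owl': 6, 'panda': 8}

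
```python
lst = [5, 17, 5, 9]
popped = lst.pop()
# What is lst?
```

[5, 17, 5]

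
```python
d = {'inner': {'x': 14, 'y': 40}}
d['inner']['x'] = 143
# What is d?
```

After line 1: d = {'inner': {'x': 14, 'y': 40}}
After line 2 (inner x overwritten): d = {'inner': {'x': 143, 'y': 40}}

{'inner': {'x': 143, 'y': 40}}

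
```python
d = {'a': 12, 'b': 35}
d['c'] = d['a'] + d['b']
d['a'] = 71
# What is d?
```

After line 1: d = {'a': 12, 'b': 35}
After line 2 (d['c'] = 12 + 35): d = {'a': 12, 'b': 35, 'c': 47}
After line 3: d = {'a': 71, 'b': 35, 'c': 47}

{'a': 71, 'b': 35, 'c': 47}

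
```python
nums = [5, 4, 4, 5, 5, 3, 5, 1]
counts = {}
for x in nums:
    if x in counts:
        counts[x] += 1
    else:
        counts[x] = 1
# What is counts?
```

Initial: counts = {}, nums = [5, 4, 4, 5, 5, 3, 5, 1]
See 5: counts = {5: 1}
See 4: counts = {5: 1, 4: 1}
See 4: counts = {5: 1, 4: 2}
See 5: counts = {5: 2, 4: 2}
See 5: counts = {5: 3, 4: 2}
See 3: counts = {5: 3, 4: 2, 3: 1}
See 5: counts = {5: 4, 4: 2, 3: 1}
See 1: counts = {5: 4, 4: 2, 3: 1, 1: 1}

{5: 4, 4: 2, 3: 1, 1: 1}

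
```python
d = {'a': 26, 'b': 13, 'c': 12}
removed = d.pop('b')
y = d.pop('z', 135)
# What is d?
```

After line 1: d = {'a': 26, 'b': 13, 'c': 12}
After line 2 (pop 'b' returns 13): d = {'a': 26, 'c': 12}, removed = 13
After line 3 (pop 'z' missing, returns default 135): d = {'a': 26, 'c': 12}, y = 135

{'a': 26, 'c': 12}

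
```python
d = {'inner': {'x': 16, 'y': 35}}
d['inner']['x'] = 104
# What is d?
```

After line 1: d = {'inner': {'x': 16, 'y': 35}}
After line 2 (inner x overwritten): d = {'inner': {'x': 104, 'y': 35}}

{'inner': {'x': 104, 'y': 35}}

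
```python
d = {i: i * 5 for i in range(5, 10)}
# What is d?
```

{5: 25, 6: 30, 7: 35, 8: 40, 9: 45}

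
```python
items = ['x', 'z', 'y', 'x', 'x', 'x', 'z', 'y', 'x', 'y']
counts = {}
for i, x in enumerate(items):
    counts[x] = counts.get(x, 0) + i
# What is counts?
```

Initial: counts = {}, items = ['x', 'z', 'y', 'x', 'x', 'x', 'z', 'y', 'x', 'y']
i=0, x='x': counts = {'x': 0}
i=1, x='z': counts = {'x': 0, 'z': 1}
i=2, x='y': counts = {'x': 0, 'z': 1, 'y': 2}
i=3, x='x': counts = {'x': 3, 'z': 1, 'y': 2}
i=4, x='x': counts = {'x': 7, 'z': 1, 'y': 2}
i=5, x='x': counts = {'x': 12, 'z': 1, 'y': 2}
i=6, x='z': counts = {'x': 12, 'z': 7, 'y': 2}
i=7, x='y': counts = {'x': 12, 'z': 7, 'y': 9}
i=8, x='x': counts = {'x': 20, 'z': 7, 'y': 9}
i=9, x='y': counts = {'x': 20, 'z': 7, 'y': 18}

{'x': 20, 'z': 7, 'y': 18}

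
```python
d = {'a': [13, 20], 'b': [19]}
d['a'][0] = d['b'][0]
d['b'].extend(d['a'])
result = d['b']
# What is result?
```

After line 1: d = {'a': [13, 20], 'b': [19]}
After line 2 (a[0] = b[0] = 19): d = {'a': [19, 20], 'b': [19]}
After line 3 (b.extend(a) appends [19, 20]): d = {'a': [19, 20], 'b': [19, 19, 20]}
After line 4: result = d['b'] = [19, 19, 20]

[19, 19, 20]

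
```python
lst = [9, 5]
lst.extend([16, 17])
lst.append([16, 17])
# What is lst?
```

After line 1: lst = [9, 5]
After line 2 (extend unpacks [16, 17]): lst = [9, 5, 16, 17]
After line 3 (append adds [16, 17] as single element): lst = [9, 5, 16, 17, [16, 17]]

[9, 5, 16, 17, [16, 17]]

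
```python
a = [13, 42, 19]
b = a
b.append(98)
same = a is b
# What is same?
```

After line 1: a = [13, 42, 19]
After line 2 (b = a is an alias, same object): a = [13, 42, 19], b = [13, 42, 19]
After line 3 (b.append mutates the shared list): a = [13, 42, 19, 98], b = [13, 42, 19, 98]
After line 4 (same = a is b; same object -> True): same = True

True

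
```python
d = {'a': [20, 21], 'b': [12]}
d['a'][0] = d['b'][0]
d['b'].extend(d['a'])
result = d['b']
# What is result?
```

After line 1: d = {'a': [20, 21], 'b': [12]}
After line 2 (a[0] = b[0] = 12): d = {'a': [12, 21], 'b': [12]}
After line 3 (b.extend(a) appends [12, 21]): d = {'a': [12, 21], 'b': [12, 12, 21]}
After line 4: result = d['b'] = [12, 12, 21]

[12, 12, 21]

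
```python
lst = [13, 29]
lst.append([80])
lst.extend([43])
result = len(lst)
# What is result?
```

After line 1: lst = [13, 29]
After line 2 (append adds [80] as single element): lst = [13, 29, [80]]
After line 3 (extend unpacks [43], adds 43): lst = [13, 29, [80], 43]
After line 4: result = len(lst) = 4

4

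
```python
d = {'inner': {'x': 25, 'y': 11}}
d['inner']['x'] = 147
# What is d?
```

After line 1: d = {'inner': {'x': 25, 'y': 11}}
After line 2 (inner x overwritten): d = {'inner': {'x': 147, 'y': 11}}

{'inner': {'x': 147, 'y': 11}}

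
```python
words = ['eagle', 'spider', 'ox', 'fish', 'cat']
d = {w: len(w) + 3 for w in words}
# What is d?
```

{'eagle': 8, 'spider': 9, 'ox': 5, 'fish': 7, 'cat': 6}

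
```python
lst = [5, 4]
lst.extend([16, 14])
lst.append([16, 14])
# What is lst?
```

After line 1: lst = [5, 4]
After line 2 (extend unpacks [16, 14]): lst = [5, 4, 16, 14]
After line 3 (append adds [16, 14] as single element): lst = [5, 4, 16, 14, [16, 14]]

[5, 4, 16, 14, [16, 14]]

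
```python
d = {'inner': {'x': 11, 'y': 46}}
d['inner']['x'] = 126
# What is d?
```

After line 1: d = {'inner': {'x': 11, 'y': 46}}
After line 2 (inner x overwritten): d = {'inner': {'x': 126, 'y': 46}}

{'inner': {'x': 126, 'y': 46}}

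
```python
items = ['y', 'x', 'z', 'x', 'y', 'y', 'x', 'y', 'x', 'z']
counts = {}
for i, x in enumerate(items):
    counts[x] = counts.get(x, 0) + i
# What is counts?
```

Initial: counts = {}, items = ['y', 'x', 'z', 'x', 'y', 'y', 'x', 'y', 'x', 'z']
i=0, x='y': counts = {'y': 0}
i=1, x='x': counts = {'y': 0, 'x': 1}
i=2, x='z': counts = {'y': 0, 'x': 1, 'z': 2}
i=3, x='x': counts = {'y': 0, 'x': 4, 'z': 2}
i=4, x='y': counts = {'y': 4, 'x': 4, 'z': 2}
i=5, x='y': counts = {'y': 9, 'x': 4, 'z': 2}
i=6, x='x': counts = {'y': 9, 'x': 10, 'z': 2}
i=7, x='y': counts = {'y': 16, 'x': 10, 'z': 2}
i=8, x='x': counts = {'y': 16, 'x': 18, 'z': 2}
i=9, x='z': counts = {'y': 16, 'x': 18, 'z': 11}

{'y': 16, 'x': 18, 'z': 11}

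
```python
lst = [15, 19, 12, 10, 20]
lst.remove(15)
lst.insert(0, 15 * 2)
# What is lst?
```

After line 1: lst = [15, 19, 12, 10, 20]
After line 2 (remove first 15): lst = [19, 12, 10, 20]
After line 3 (insert 30 at index 0): lst = [30, 19, 12, 10, 20]

[30, 19, 12, 10, 20]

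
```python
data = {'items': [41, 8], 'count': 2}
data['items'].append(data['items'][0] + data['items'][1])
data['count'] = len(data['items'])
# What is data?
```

After line 1: data = {'items': [41, 8], 'count': 2}
After line 2 (append 41 + 8 = 49): data = {'items': [41, 8, 49], 'count': 2}
After line 3 (count = len(items) = 3): data = {'items': [41, 8, 49], 'count': 3}

{'items': [41, 8, 49], 'count': 3}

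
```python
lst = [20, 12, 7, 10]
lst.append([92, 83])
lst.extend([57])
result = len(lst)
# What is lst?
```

After line 1: lst = [20, 12, 7, 10]
After line 2 (append adds [92, 83] as single element): lst = [20, 12, 7, 10, [92, 83]]
After line 3 (extend unpacks [57], adds 57): lst = [20, 12, 7, 10, [92, 83], 57]
After line 4: result = len(lst) = 6

[20, 12, 7, 10, [92, 83], 57]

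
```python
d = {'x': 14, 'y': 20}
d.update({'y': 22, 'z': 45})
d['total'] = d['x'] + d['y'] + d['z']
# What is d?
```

After line 1: d = {'x': 14, 'y': 20}
After line 2 (y overwritten, z added): d = {'x': 14, 'y': 22, 'z': 45}
After line 3 (total = 14 + 22 + 45 = 81): d = {'x': 14, 'y': 22, 'z': 45, 'total': 81}

{'x': 14, 'y': 22, 'z': 45, 'total': 81}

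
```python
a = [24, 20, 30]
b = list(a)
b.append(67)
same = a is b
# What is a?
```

After line 1: a = [24, 20, 30]
After line 2 (b = list(a) is a shallow copy, new object): a = [24, 20, 30], b = [24, 20, 30]
After line 3 (append only mutates b): a = [24, 20, 30], b = [24, 20, 30, 67]
After line 4 (same = a is b; different objects -> False): same = False

[24, 20, 30]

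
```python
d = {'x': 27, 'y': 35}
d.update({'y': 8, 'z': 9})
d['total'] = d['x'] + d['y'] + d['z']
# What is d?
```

After line 1: d = {'x': 27, 'y': 35}
After line 2 (y overwritten, z added): d = {'x': 27, 'y': 8, 'z': 9}
After line 3 (total = 27 + 8 + 9 = 44): d = {'x': 27, 'y': 8, 'z': 9, 'total': 44}

{'x': 27, 'y': 8, 'z': 9, 'total': 44}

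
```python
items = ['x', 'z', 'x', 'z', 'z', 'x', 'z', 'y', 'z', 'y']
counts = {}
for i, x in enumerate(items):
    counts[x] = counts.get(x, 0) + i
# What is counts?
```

Initial: counts = {}, items = ['x', 'z', 'x', 'z', 'z', 'x', 'z', 'y', 'z', 'y']
i=0, x='x': counts = {'x': 0}
i=1, x='z': counts = {'x': 0, 'z': 1}
i=2, x='x': counts = {'x': 2, 'z': 1}
i=3, x='z': counts = {'x': 2, 'z': 4}
i=4, x='z': counts = {'x': 2, 'z': 8}
i=5, x='x': counts = {'x': 7, 'z': 8}
i=6, x='z': counts = {'x': 7, 'z': 14}
i=7, x='y': counts = {'x': 7, 'z': 14, 'y': 7}
i=8, x='z': counts = {'x': 7, 'z': 22, 'y': 7}
i=9, x='y': counts = {'x': 7, 'z': 22, 'y': 16}

{'x': 7, 'z': 22, 'y': 16}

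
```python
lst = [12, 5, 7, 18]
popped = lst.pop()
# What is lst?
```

[12, 5, 7]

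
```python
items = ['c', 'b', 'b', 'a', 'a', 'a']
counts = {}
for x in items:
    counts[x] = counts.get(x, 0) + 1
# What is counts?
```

Initial: counts = {}, items = ['c', 'b', 'b', 'a', 'a', 'a']
See 'c': counts = {'c': 1}
See 'b': counts = {'c': 1, 'b': 1}
See 'b': counts = {'c': 1, 'b': 2}
See 'a': counts = {'c': 1, 'b': 2, 'a': 1}
See 'a': counts = {'c': 1, 'b': 2, 'a': 2}
See 'a': counts = {'c': 1, 'b': 2, 'a': 3}

{'c': 1, 'b': 2, 'a': 3}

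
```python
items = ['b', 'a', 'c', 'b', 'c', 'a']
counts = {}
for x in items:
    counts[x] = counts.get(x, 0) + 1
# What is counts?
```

Initial: counts = {}, items = ['b', 'a', 'c', 'b', 'c', 'a']
See 'b': counts = {'b': 1}
See 'a': counts = {'b': 1, 'a': 1}
See 'c': counts = {'b': 1, 'a': 1, 'c': 1}
See 'b': counts = {'b': 2, 'a': 1, 'c': 1}
See 'c': counts = {'b': 2, 'a': 1, 'c': 2}
See 'a': counts = {'b': 2, 'a': 2, 'c': 2}

{'b': 2, 'a': 2, 'c': 2}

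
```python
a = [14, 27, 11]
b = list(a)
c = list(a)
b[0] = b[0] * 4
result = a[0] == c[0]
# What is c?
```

After line 1: a = [14, 27, 11]
After line 2 (b = list(a), copy): a = [14, 27, 11], b = [14, 27, 11]
After line 3 (c = list(a) is a copy, new object): c = [14, 27, 11]
After line 4 (b[0] = 14 * 4 = 56; only b mutates (copy)): a = [14, 27, 11], b = [56, 27, 11], c = [14, 27, 11]
After line 5 (a[0] = 14, c[0] = 14; result = True)

[14, 27, 11]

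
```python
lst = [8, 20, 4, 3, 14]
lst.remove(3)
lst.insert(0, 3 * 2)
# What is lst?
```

After line 1: lst = [8, 20, 4, 3, 14]
After line 2 (remove first 3): lst = [8, 20, 4, 14]
After line 3 (insert 6 at index 0): lst = [6, 8, 20, 4, 14]

[6, 8, 20, 4, 14]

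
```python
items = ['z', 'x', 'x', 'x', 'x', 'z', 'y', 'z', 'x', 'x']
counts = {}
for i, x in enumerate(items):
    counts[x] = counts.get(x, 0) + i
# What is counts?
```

Initial: counts = {}, items = ['z', 'x', 'x', 'x', 'x', 'z', 'y', 'z', 'x', 'x']
i=0, x='z': counts = {'z': 0}
i=1, x='x': counts = {'z': 0, 'x': 1}
i=2, x='x': counts = {'z': 0, 'x': 3}
i=3, x='x': counts = {'z': 0, 'x': 6}
i=4, x='x': counts = {'z': 0, 'x': 10}
i=5, x='z': counts = {'z': 5, 'x': 10}
i=6, x='y': counts = {'z': 5, 'x': 10, 'y': 6}
i=7, x='z': counts = {'z': 12, 'x': 10, 'y': 6}
i=8, x='x': counts = {'z': 12, 'x': 18, 'y': 6}
i=9, x='x': counts = {'z': 12, 'x': 27, 'y': 6}

{'z': 12, 'x': 27, 'y': 6}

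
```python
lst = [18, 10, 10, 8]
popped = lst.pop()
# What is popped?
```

8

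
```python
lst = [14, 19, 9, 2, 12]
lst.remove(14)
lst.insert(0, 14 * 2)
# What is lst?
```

After line 1: lst = [14, 19, 9, 2, 12]
After line 2 (remove first 14): lst = [19, 9, 2, 12]
After line 3 (insert 28 at index 0): lst = [28, 19, 9, 2, 12]

[28, 19, 9, 2, 12]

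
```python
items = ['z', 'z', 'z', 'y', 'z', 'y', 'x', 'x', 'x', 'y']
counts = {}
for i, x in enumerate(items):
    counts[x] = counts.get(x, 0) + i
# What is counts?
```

Initial: counts = {}, items = ['z', 'z', 'z', 'y', 'z', 'y', 'x', 'x', 'x', 'y']
i=0, x='z': counts = {'z': 0}
i=1, x='z': counts = {'z': 1}
i=2, x='z': counts = {'z': 3}
i=3, x='y': counts = {'z': 3, 'y': 3}
i=4, x='z': counts = {'z': 7, 'y': 3}
i=5, x='y': counts = {'z': 7, 'y': 8}
i=6, x='x': counts = {'z': 7, 'y': 8, 'x': 6}
i=7, x='x': counts = {'z': 7, 'y': 8, 'x': 13}
i=8, x='x': counts = {'z': 7, 'y': 8, 'x': 21}
i=9, x='y': counts = {'z': 7, 'y': 17, 'x': 21}

{'z': 7, 'y': 17, 'x': 21}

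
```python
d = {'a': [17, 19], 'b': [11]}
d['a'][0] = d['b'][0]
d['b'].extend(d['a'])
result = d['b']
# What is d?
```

After line 1: d = {'a': [17, 19], 'b': [11]}
After line 2 (a[0] = b[0] = 11): d = {'a': [11, 19], 'b': [11]}
After line 3 (b.extend(a) appends [11, 19]): d = {'a': [11, 19], 'b': [11, 11, 19]}
After line 4: result = d['b'] = [11, 11, 19]

{'a': [11, 19], 'b': [11, 11, 19]}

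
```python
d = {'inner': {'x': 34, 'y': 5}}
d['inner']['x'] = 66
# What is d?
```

After line 1: d = {'inner': {'x': 34, 'y': 5}}
After line 2 (inner x overwritten): d = {'inner': {'x': 66, 'y': 5}}

{'inner': {'x': 66, 'y': 5}}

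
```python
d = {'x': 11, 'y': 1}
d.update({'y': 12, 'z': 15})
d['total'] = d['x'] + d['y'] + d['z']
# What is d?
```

After line 1: d = {'x': 11, 'y': 1}
After line 2 (y overwritten, z added): d = {'x': 11, 'y': 12, 'z': 15}
After line 3 (total = 11 + 12 + 15 = 38): d = {'x': 11, 'y': 12, 'z': 15, 'total': 38}

{'x': 11, 'y': 12, 'z': 15, 'total': 38}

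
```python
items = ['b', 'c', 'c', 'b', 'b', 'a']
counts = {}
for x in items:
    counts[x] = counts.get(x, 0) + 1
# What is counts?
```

Initial: counts = {}, items = ['b', 'c', 'c', 'b', 'b', 'a']
See 'b': counts = {'b': 1}
See 'c': counts = {'b': 1, 'c': 1}
See 'c': counts = {'b': 1, 'c': 2}
See 'b': counts = {'b': 2, 'c': 2}
See 'b': counts = {'b': 3, 'c': 2}
See 'a': counts = {'b': 3, 'c': 2, 'a': 1}

{'b': 3, 'c': 2, 'a': 1}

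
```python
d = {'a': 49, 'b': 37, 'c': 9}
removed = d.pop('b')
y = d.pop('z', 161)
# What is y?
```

After line 1: d = {'a': 49, 'b': 37, 'c': 9}
After line 2 (pop 'b' returns 37): d = {'a': 49, 'c': 9}, removed = 37
After line 3 (pop 'z' missing, returns default 161): d = {'a': 49, 'c': 9}, y = 161

161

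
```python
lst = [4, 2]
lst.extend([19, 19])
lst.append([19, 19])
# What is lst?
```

After line 1: lst = [4, 2]
After line 2 (extend unpacks [19, 19]): lst = [4, 2, 19, 19]
After line 3 (append adds [19, 19] as single element): lst = [4, 2, 19, 19, [19, 19]]

[4, 2, 19, 19, [19, 19]]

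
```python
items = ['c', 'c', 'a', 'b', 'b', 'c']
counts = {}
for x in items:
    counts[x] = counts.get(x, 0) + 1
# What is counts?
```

Initial: counts = {}, items = ['c', 'c', 'a', 'b', 'b', 'c']
See 'c': counts = {'c': 1}
See 'c': counts = {'c': 2}
See 'a': counts = {'c': 2, 'a': 1}
See 'b': counts = {'c': 2, 'a': 1, 'b': 1}
See 'b': counts = {'c': 2, 'a': 1, 'b': 2}
See 'c': counts = {'c': 3, 'a': 1, 'b': 2}

{'c': 3, 'a': 1, 'b': 2}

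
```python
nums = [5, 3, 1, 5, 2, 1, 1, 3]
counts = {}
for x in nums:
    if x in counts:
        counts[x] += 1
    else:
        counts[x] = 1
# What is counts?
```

Initial: counts = {}, nums = [5, 3, 1, 5, 2, 1, 1, 3]
See 5: counts = {5: 1}
See 3: counts = {5: 1, 3: 1}
See 1: counts = {5: 1, 3: 1, 1: 1}
See 5: counts = {5: 2, 3: 1, 1: 1}
See 2: counts = {5: 2, 3: 1, 1: 1, 2: 1}
See 1: counts = {5: 2, 3: 1, 1: 2, 2: 1}
See 1: counts = {5: 2, 3: 1, 1: 3, 2: 1}
See 3: counts = {5: 2, 3: 2, 1: 3, 2: 1}

{5: 2, 3: 2, 1: 3, 2: 1}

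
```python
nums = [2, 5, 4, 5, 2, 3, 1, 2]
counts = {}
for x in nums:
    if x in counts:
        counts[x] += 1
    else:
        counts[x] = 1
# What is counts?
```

Initial: counts = {}, nums = [2, 5, 4, 5, 2, 3, 1, 2]
See 2: counts = {2: 1}
See 5: counts = {2: 1, 5: 1}
See 4: counts = {2: 1, 5: 1, 4: 1}
See 5: counts = {2: 1, 5: 2, 4: 1}
See 2: counts = {2: 2, 5: 2, 4: 1}
See 3: counts = {2: 2, 5: 2, 4: 1, 3: 1}
See 1: counts = {2: 2, 5: 2, 4: 1, 3: 1, 1: 1}
See 2: counts = {2: 3, 5: 2, 4: 1, 3: 1, 1: 1}

{2: 3, 5: 2, 4: 1, 3: 1, 1: 1}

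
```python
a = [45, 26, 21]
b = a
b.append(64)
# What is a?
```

After line 1: a = [45, 26, 21]
After line 2 (b = a is an alias, same object): a = [45, 26, 21], b = [45, 26, 21]
After line 3 (b.append mutates the shared list): a = [45, 26, 21, 64], b = [45, 26, 21, 64]

[45, 26, 21, 64]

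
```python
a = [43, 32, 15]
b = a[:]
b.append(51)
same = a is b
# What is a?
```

After line 1: a = [43, 32, 15]
After line 2 (b = a[:] is a shallow copy, new object): a = [43, 32, 15], b = [43, 32, 15]
After line 3 (append only mutates b): a = [43, 32, 15], b = [43, 32, 15, 51]
After line 4 (same = a is b; different objects -> False): same = False

[43, 32, 15]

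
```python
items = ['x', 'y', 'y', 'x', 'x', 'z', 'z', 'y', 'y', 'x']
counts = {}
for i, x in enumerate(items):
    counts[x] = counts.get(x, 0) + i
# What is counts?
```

Initial: counts = {}, items = ['x', 'y', 'y', 'x', 'x', 'z', 'z', 'y', 'y', 'x']
i=0, x='x': counts = {'x': 0}
i=1, x='y': counts = {'x': 0, 'y': 1}
i=2, x='y': counts = {'x': 0, 'y': 3}
i=3, x='x': counts = {'x': 3, 'y': 3}
i=4, x='x': counts = {'x': 7, 'y': 3}
i=5, x='z': counts = {'x': 7, 'y': 3, 'z': 5}
i=6, x='z': counts = {'x': 7, 'y': 3, 'z': 11}
i=7, x='y': counts = {'x': 7, 'y': 10, 'z': 11}
i=8, x='y': counts = {'x': 7, 'y': 18, 'z': 11}
i=9, x='x': counts = {'x': 16, 'y': 18, 'z': 11}

{'x': 16, 'y': 18, 'z': 11}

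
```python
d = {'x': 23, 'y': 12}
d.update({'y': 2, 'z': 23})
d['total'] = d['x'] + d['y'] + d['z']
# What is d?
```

After line 1: d = {'x': 23, 'y': 12}
After line 2 (y overwritten, z added): d = {'x': 23, 'y': 2, 'z': 23}
After line 3 (total = 23 + 2 + 23 = 48): d = {'x': 23, 'y': 2, 'z': 23, 'total': 48}

{'x': 23, 'y': 2, 'z': 23, 'total': 48}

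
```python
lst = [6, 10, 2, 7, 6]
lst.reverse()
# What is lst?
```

[6, 7, 2, 10, 6]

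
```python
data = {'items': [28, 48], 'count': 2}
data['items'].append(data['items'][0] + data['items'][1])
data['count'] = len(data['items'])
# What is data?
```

After line 1: data = {'items': [28, 48], 'count': 2}
After line 2 (append 28 + 48 = 76): data = {'items': [28, 48, 76], 'count': 2}
After line 3 (count = len(items) = 3): data = {'items': [28, 48, 76], 'count': 3}

{'items': [28, 48, 76], 'count': 3}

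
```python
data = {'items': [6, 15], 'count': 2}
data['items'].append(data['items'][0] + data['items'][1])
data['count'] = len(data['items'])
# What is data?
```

After line 1: data = {'items': [6, 15], 'count': 2}
After line 2 (append 6 + 15 = 21): data = {'items': [6, 15, 21], 'count': 2}
After line 3 (count = len(items) = 3): data = {'items': [6, 15, 21], 'count': 3}

{'items': [6, 15, 21], 'count': 3}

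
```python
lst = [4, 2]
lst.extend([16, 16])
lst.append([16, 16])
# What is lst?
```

After line 1: lst = [4, 2]
After line 2 (extend unpacks [16, 16]): lst = [4, 2, 16, 16]
After line 3 (append adds [16, 16] as single element): lst = [4, 2, 16, 16, [16, 16]]

[4, 2, 16, 16, [16, 16]]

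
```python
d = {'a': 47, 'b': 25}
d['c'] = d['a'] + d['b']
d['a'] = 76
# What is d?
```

After line 1: d = {'a': 47, 'b': 25}
After line 2 (d['c'] = 47 + 25): d = {'a': 47, 'b': 25, 'c': 72}
After line 3: d = {'a': 76, 'b': 25, 'c': 72}

{'a': 76, 'b': 25, 'c': 72}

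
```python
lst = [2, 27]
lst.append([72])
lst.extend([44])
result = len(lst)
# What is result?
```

After line 1: lst = [2, 27]
After line 2 (append adds [72] as single element): lst = [2, 27, [72]]
After line 3 (extend unpacks [44], adds 44): lst = [2, 27, [72], 44]
After line 4: result = len(lst) = 4

4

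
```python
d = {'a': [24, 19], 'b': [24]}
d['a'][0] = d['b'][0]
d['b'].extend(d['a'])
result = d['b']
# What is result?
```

After line 1: d = {'a': [24, 19], 'b': [24]}
After line 2 (a[0] = b[0] = 24): d = {'a': [24, 19], 'b': [24]}
After line 3 (b.extend(a) appends [24, 19]): d = {'a': [24, 19], 'b': [24, 24, 19]}
After line 4: result = d['b'] = [24, 24, 19]

[24, 24, 19]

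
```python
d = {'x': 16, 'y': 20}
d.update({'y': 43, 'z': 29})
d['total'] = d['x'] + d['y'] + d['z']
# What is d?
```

After line 1: d = {'x': 16, 'y': 20}
After line 2 (y overwritten, z added): d = {'x': 16, 'y': 43, 'z': 29}
After line 3 (total = 16 + 43 + 29 = 88): d = {'x': 16, 'y': 43, 'z': 29, 'total': 88}

{'x': 16, 'y': 43, 'z': 29, 'total': 88}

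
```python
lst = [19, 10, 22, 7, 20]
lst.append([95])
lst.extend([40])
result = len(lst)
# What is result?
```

After line 1: lst = [19, 10, 22, 7, 20]
After line 2 (append adds [95] as single element): lst = [19, 10, 22, 7, 20, [95]]
After line 3 (extend unpacks [40], adds 40): lst = [19, 10, 22, 7, 20, [95], 40]
After line 4: result = len(lst) = 7

7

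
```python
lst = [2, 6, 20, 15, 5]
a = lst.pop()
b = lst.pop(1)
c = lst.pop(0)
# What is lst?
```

After line 1: lst = [2, 6, 20, 15, 5]
After line 2 (pop() -> a = 5): lst = [2, 6, 20, 15]
After line 3 (pop(1) -> b = 6): lst = [2, 20, 15]
After line 4 (pop(0) -> c = 2): lst = [20, 15]

[20, 15]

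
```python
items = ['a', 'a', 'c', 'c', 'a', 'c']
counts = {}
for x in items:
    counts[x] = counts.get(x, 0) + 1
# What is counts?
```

Initial: counts = {}, items = ['a', 'a', 'c', 'c', 'a', 'c']
See 'a': counts = {'a': 1}
See 'a': counts = {'a': 2}
See 'c': counts = {'a': 2, 'c': 1}
See 'c': counts = {'a': 2, 'c': 2}
See 'a': counts = {'a': 3, 'c': 2}
See 'c': counts = {'a': 3, 'c': 3}

{'a': 3, 'c': 3}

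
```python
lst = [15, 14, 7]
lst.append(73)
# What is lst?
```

[15, 14, 7, 73]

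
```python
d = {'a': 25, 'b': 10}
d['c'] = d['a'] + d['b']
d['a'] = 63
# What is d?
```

After line 1: d = {'a': 25, 'b': 10}
After line 2 (d['c'] = 25 + 10): d = {'a': 25, 'b': 10, 'c': 35}
After line 3: d = {'a': 63, 'b': 10, 'c': 35}

{'a': 63, 'b': 10, 'c': 35}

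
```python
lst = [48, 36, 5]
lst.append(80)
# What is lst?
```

[48, 36, 5, 80]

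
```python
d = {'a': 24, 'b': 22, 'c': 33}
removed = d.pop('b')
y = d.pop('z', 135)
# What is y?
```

After line 1: d = {'a': 24, 'b': 22, 'c': 33}
After line 2 (pop 'b' returns 22): d = {'a': 24, 'c': 33}, removed = 22
After line 3 (pop 'z' missing, returns default 135): d = {'a': 24, 'c': 33}, y = 135

135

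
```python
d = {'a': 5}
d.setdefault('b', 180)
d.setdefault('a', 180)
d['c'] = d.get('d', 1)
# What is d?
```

After line 1: d = {'a': 5}
After line 2 (setdefault adds 'b'=180): d = {'a': 5, 'b': 180}
After line 3 (setdefault 'a' no-op, already exists): d = {'a': 5, 'b': 180}
After line 4 (get('d', 1) returns default since 'd' not in d): d = {'a': 5, 'b': 180, 'c': 1}

{'a': 5, 'b': 180, 'c': 1}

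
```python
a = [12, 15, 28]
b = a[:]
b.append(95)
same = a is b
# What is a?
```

After line 1: a = [12, 15, 28]
After line 2 (b = a[:] is a shallow copy, new object): a = [12, 15, 28], b = [12, 15, 28]
After line 3 (append only mutates b): a = [12, 15, 28], b = [12, 15, 28, 95]
After line 4 (same = a is b; different objects -> False): same = False

[12, 15, 28]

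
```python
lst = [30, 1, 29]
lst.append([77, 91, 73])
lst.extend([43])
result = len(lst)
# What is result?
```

After line 1: lst = [30, 1, 29]
After line 2 (append adds [77, 91, 73] as single element): lst = [30, 1, 29, [77, 91, 73]]
After line 3 (extend unpacks [43], adds 43): lst = [30, 1, 29, [77, 91, 73], 43]
After line 4: result = len(lst) = 5

5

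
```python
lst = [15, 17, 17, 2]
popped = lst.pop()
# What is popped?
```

2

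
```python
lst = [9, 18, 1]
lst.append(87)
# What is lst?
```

[9, 18, 1, 87]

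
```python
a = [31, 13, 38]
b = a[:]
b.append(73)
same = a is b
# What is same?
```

After line 1: a = [31, 13, 38]
After line 2 (b = a[:] is a shallow copy, new object): a = [31, 13, 38], b = [31, 13, 38]
After line 3 (append only mutates b): a = [31, 13, 38], b = [31, 13, 38, 73]
After line 4 (same = a is b; different objects -> False): same = False

False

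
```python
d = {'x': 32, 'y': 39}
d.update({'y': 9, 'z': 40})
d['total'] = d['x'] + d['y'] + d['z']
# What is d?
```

After line 1: d = {'x': 32, 'y': 39}
After line 2 (y overwritten, z added): d = {'x': 32, 'y': 9, 'z': 40}
After line 3 (total = 32 + 9 + 40 = 81): d = {'x': 32, 'y': 9, 'z': 40, 'total': 81}

{'x': 32, 'y': 9, 'z': 40, 'total': 81}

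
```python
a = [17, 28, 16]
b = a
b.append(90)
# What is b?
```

After line 1: a = [17, 28, 16]
After line 2 (b = a is an alias, same object): a = [17, 28, 16], b = [17, 28, 16]
After line 3 (b.append mutates the shared list): a = [17, 28, 16, 90], b = [17, 28, 16, 90]

[17, 28, 16, 90]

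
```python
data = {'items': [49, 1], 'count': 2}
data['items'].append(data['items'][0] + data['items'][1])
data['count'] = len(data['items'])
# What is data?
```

After line 1: data = {'items': [49, 1], 'count': 2}
After line 2 (append 49 + 1 = 50): data = {'items': [49, 1, 50], 'count': 2}
After line 3 (count = len(items) = 3): data = {'items': [49, 1, 50], 'count': 3}

{'items': [49, 1, 50], 'count': 3}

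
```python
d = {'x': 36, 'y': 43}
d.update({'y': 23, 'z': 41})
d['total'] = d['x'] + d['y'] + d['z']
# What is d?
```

After line 1: d = {'x': 36, 'y': 43}
After line 2 (y overwritten, z added): d = {'x': 36, 'y': 23, 'z': 41}
After line 3 (total = 36 + 23 + 41 = 100): d = {'x': 36, 'y': 23, 'z': 41, 'total': 100}

{'x': 36, 'y': 23, 'z': 41, 'total': 100}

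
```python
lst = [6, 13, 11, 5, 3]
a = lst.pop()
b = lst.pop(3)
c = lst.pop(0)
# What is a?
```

After line 1: lst = [6, 13, 11, 5, 3]
After line 2 (pop() -> a = 3): lst = [6, 13, 11, 5]
After line 3 (pop(3) -> b = 5): lst = [6, 13, 11]
After line 4 (pop(0) -> c = 6): lst = [13, 11]

3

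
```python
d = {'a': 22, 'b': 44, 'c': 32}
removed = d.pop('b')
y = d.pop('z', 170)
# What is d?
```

After line 1: d = {'a': 22, 'b': 44, 'c': 32}
After line 2 (pop 'b' returns 44): d = {'a': 22, 'c': 32}, removed = 44
After line 3 (pop 'z' missing, returns default 170): d = {'a': 22, 'c': 32}, y = 170

{'a': 22, 'c': 32}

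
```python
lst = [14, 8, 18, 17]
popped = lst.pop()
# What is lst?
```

[14, 8, 18]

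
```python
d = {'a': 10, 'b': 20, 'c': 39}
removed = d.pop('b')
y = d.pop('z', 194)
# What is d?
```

After line 1: d = {'a': 10, 'b': 20, 'c': 39}
After line 2 (pop 'b' returns 20): d = {'a': 10, 'c': 39}, removed = 20
After line 3 (pop 'z' missing, returns default 194): d = {'a': 10, 'c': 39}, y = 194

{'a': 10, 'c': 39}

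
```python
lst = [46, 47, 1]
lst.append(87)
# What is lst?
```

[46, 47, 1, 87]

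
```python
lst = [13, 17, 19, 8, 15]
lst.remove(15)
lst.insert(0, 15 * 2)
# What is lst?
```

After line 1: lst = [13, 17, 19, 8, 15]
After line 2 (remove first 15): lst = [13, 17, 19, 8]
After line 3 (insert 30 at index 0): lst = [30, 13, 17, 19, 8]

[30, 13, 17, 19, 8]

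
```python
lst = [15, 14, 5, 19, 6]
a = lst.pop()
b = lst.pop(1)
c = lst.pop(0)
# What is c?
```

After line 1: lst = [15, 14, 5, 19, 6]
After line 2 (pop() -> a = 6): lst = [15, 14, 5, 19]
After line 3 (pop(1) -> b = 14): lst = [15, 5, 19]
After line 4 (pop(0) -> c = 15): lst = [5, 19]

15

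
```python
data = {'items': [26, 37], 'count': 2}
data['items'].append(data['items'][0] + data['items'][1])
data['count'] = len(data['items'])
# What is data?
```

After line 1: data = {'items': [26, 37], 'count': 2}
After line 2 (append 26 + 37 = 63): data = {'items': [26, 37, 63], 'count': 2}
After line 3 (count = len(items) = 3): data = {'items': [26, 37, 63], 'count': 3}

{'items': [26, 37, 63], 'count': 3}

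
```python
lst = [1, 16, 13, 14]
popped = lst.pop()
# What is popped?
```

14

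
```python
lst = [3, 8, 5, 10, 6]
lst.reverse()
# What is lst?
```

[6, 10, 5, 8, 3]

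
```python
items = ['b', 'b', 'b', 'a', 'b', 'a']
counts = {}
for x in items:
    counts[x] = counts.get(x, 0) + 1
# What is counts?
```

Initial: counts = {}, items = ['b', 'b', 'b', 'a', 'b', 'a']
See 'b': counts = {'b': 1}
See 'b': counts = {'b': 2}
See 'b': counts = {'b': 3}
See 'a': counts = {'b': 3, 'a': 1}
See 'b': counts = {'b': 4, 'a': 1}
See 'a': counts = {'b': 4, 'a': 2}

{'b': 4, 'a': 2}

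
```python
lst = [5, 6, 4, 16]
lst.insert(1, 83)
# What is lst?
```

[5, 83, 6, 4, 16]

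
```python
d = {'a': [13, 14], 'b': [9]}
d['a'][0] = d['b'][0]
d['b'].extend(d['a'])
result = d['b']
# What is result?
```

After line 1: d = {'a': [13, 14], 'b': [9]}
After line 2 (a[0] = b[0] = 9): d = {'a': [9, 14], 'b': [9]}
After line 3 (b.extend(a) appends [9, 14]): d = {'a': [9, 14], 'b': [9, 9, 14]}
After line 4: result = d['b'] = [9, 9, 14]

[9, 9, 14]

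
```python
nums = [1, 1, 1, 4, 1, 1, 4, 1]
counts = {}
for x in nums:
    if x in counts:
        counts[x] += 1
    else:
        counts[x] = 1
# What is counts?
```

Initial: counts = {}, nums = [1, 1, 1, 4, 1, 1, 4, 1]
See 1: counts = {1: 1}
See 1: counts = {1: 2}
See 1: counts = {1: 3}
See 4: counts = {1: 3, 4: 1}
See 1: counts = {1: 4, 4: 1}
See 1: counts = {1: 5, 4: 1}
See 4: counts = {1: 5, 4: 2}
See 1: counts = {1: 6, 4: 2}

{1: 6, 4: 2}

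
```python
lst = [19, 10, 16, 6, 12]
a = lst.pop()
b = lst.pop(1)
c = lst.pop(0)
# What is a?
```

After line 1: lst = [19, 10, 16, 6, 12]
After line 2 (pop() -> a = 12): lst = [19, 10, 16, 6]
After line 3 (pop(1) -> b = 10): lst = [19, 16, 6]
After line 4 (pop(0) -> c = 19): lst = [16, 6]

12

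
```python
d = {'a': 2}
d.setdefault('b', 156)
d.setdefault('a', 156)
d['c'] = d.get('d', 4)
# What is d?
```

After line 1: d = {'a': 2}
After line 2 (setdefault adds 'b'=156): d = {'a': 2, 'b': 156}
After line 3 (setdefault 'a' no-op, already exists): d = {'a': 2, 'b': 156}
After line 4 (get('d', 4) returns default since 'd' not in d): d = {'a': 2, 'b': 156, 'c': 4}

{'a': 2, 'b': 156, 'c': 4}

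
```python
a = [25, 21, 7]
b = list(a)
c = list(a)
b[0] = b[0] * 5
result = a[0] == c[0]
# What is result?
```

After line 1: a = [25, 21, 7]
After line 2 (b = list(a), copy): a = [25, 21, 7], b = [25, 21, 7]
After line 3 (c = list(a) is a copy, new object): c = [25, 21, 7]
After line 4 (b[0] = 25 * 5 = 125; only b mutates (copy)): a = [25, 21, 7], b = [125, 21, 7], c = [25, 21, 7]
After line 5 (a[0] = 25, c[0] = 25; result = True)

True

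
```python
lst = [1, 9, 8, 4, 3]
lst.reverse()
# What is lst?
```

[3, 4, 8, 9, 1]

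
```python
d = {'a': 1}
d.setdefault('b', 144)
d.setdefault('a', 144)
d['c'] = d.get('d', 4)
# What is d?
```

After line 1: d = {'a': 1}
After line 2 (setdefault adds 'b'=144): d = {'a': 1, 'b': 144}
After line 3 (setdefault 'a' no-op, already exists): d = {'a': 1, 'b': 144}
After line 4 (get('d', 4) returns default since 'd' not in d): d = {'a': 1, 'b': 144, 'c': 4}

{'a': 1, 'b': 144, 'c': 4}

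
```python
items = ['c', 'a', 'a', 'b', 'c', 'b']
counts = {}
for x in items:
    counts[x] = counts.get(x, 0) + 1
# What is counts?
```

Initial: counts = {}, items = ['c', 'a', 'a', 'b', 'c', 'b']
See 'c': counts = {'c': 1}
See 'a': counts = {'c': 1, 'a': 1}
See 'a': counts = {'c': 1, 'a': 2}
See 'b': counts = {'c': 1, 'a': 2, 'b': 1}
See 'c': counts = {'c': 2, 'a': 2, 'b': 1}
See 'b': counts = {'c': 2, 'a': 2, 'b': 2}

{'c': 2, 'a': 2, 'b': 2}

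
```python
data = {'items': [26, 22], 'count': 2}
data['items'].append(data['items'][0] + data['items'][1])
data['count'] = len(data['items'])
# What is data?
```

After line 1: data = {'items': [26, 22], 'count': 2}
After line 2 (append 26 + 22 = 48): data = {'items': [26, 22, 48], 'count': 2}
After line 3 (count = len(items) = 3): data = {'items': [26, 22, 48], 'count': 3}

{'items': [26, 22, 48], 'count': 3}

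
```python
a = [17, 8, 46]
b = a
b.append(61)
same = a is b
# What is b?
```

After line 1: a = [17, 8, 46]
After line 2 (b = a is an alias, same object): a = [17, 8, 46], b = [17, 8, 46]
After line 3 (b.append mutates the shared list): a = [17, 8, 46, 61], b = [17, 8, 46, 61]
After line 4 (same = a is b; same object -> True): same = True

[17, 8, 46, 61]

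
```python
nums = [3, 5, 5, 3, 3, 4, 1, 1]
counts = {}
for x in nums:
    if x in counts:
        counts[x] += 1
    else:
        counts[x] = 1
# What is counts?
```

Initial: counts = {}, nums = [3, 5, 5, 3, 3, 4, 1, 1]
See 3: counts = {3: 1}
See 5: counts = {3: 1, 5: 1}
See 5: counts = {3: 1, 5: 2}
See 3: counts = {3: 2, 5: 2}
See 3: counts = {3: 3, 5: 2}
See 4: counts = {3: 3, 5: 2, 4: 1}
See 1: counts = {3: 3, 5: 2, 4: 1, 1: 1}
See 1: counts = {3: 3, 5: 2, 4: 1, 1: 2}

{3: 3, 5: 2, 4: 1, 1: 2}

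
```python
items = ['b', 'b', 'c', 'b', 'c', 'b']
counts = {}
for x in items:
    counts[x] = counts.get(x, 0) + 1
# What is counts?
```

Initial: counts = {}, items = ['b', 'b', 'c', 'b', 'c', 'b']
See 'b': counts = {'b': 1}
See 'b': counts = {'b': 2}
See 'c': counts = {'b': 2, 'c': 1}
See 'b': counts = {'b': 3, 'c': 1}
See 'c': counts = {'b': 3, 'c': 2}
See 'b': counts = {'b': 4, 'c': 2}

{'b': 4, 'c': 2}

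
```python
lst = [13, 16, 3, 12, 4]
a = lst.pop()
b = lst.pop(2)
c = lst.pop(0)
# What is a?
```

After line 1: lst = [13, 16, 3, 12, 4]
After line 2 (pop() -> a = 4): lst = [13, 16, 3, 12]
After line 3 (pop(2) -> b = 3): lst = [13, 16, 12]
After line 4 (pop(0) -> c = 13): lst = [16, 12]

4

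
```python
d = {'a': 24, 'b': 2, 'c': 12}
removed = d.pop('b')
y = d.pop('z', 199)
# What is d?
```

After line 1: d = {'a': 24, 'b': 2, 'c': 12}
After line 2 (pop 'b' returns 2): d = {'a': 24, 'c': 12}, removed = 2
After line 3 (pop 'z' missing, returns default 199): d = {'a': 24, 'c': 12}, y = 199

{'a': 24, 'c': 12}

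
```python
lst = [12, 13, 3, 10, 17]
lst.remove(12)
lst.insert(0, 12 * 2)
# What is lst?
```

After line 1: lst = [12, 13, 3, 10, 17]
After line 2 (remove first 12): lst = [13, 3, 10, 17]
After line 3 (insert 24 at index 0): lst = [24, 13, 3, 10, 17]

[24, 13, 3, 10, 17]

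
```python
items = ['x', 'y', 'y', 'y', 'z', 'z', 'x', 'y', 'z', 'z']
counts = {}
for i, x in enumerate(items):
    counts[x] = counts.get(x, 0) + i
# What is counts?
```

Initial: counts = {}, items = ['x', 'y', 'y', 'y', 'z', 'z', 'x', 'y', 'z', 'z']
i=0, x='x': counts = {'x': 0}
i=1, x='y': counts = {'x': 0, 'y': 1}
i=2, x='y': counts = {'x': 0, 'y': 3}
i=3, x='y': counts = {'x': 0, 'y': 6}
i=4, x='z': counts = {'x': 0, 'y': 6, 'z': 4}
i=5, x='z': counts = {'x': 0, 'y': 6, 'z': 9}
i=6, x='x': counts = {'x': 6, 'y': 6, 'z': 9}
i=7, x='y': counts = {'x': 6, 'y': 13, 'z': 9}
i=8, x='z': counts = {'x': 6, 'y': 13, 'z': 17}
i=9, x='z': counts = {'x': 6, 'y': 13, 'z': 26}

{'x': 6, 'y': 13, 'z': 26}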